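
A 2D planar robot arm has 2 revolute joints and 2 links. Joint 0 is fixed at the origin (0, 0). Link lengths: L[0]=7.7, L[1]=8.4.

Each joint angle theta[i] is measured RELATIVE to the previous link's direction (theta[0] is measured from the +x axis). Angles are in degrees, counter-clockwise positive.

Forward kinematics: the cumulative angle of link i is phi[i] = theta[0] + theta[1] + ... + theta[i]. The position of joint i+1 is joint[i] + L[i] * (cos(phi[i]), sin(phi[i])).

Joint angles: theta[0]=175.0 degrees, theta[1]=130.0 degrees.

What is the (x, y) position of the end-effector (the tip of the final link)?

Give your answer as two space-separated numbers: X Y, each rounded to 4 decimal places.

Answer: -2.8527 -6.2098

Derivation:
joint[0] = (0.0000, 0.0000)  (base)
link 0: phi[0] = 175 = 175 deg
  cos(175 deg) = -0.9962, sin(175 deg) = 0.0872
  joint[1] = (0.0000, 0.0000) + 7.7 * (-0.9962, 0.0872) = (0.0000 + -7.6707, 0.0000 + 0.6711) = (-7.6707, 0.6711)
link 1: phi[1] = 175 + 130 = 305 deg
  cos(305 deg) = 0.5736, sin(305 deg) = -0.8192
  joint[2] = (-7.6707, 0.6711) + 8.4 * (0.5736, -0.8192) = (-7.6707 + 4.8180, 0.6711 + -6.8809) = (-2.8527, -6.2098)
End effector: (-2.8527, -6.2098)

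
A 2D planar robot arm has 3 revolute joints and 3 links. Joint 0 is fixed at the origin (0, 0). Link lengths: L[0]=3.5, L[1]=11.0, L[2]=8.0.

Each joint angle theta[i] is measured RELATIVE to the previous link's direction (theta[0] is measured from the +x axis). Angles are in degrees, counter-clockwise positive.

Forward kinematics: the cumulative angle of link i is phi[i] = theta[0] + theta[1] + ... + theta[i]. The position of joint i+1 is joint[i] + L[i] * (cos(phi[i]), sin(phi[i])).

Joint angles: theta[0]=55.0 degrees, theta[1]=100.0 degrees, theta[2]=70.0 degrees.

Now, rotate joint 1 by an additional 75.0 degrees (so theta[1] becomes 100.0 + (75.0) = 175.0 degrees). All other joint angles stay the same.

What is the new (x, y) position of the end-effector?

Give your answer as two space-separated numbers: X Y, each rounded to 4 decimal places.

joint[0] = (0.0000, 0.0000)  (base)
link 0: phi[0] = 55 = 55 deg
  cos(55 deg) = 0.5736, sin(55 deg) = 0.8192
  joint[1] = (0.0000, 0.0000) + 3.5 * (0.5736, 0.8192) = (0.0000 + 2.0075, 0.0000 + 2.8670) = (2.0075, 2.8670)
link 1: phi[1] = 55 + 175 = 230 deg
  cos(230 deg) = -0.6428, sin(230 deg) = -0.7660
  joint[2] = (2.0075, 2.8670) + 11 * (-0.6428, -0.7660) = (2.0075 + -7.0707, 2.8670 + -8.4265) = (-5.0631, -5.5595)
link 2: phi[2] = 55 + 175 + 70 = 300 deg
  cos(300 deg) = 0.5000, sin(300 deg) = -0.8660
  joint[3] = (-5.0631, -5.5595) + 8 * (0.5000, -0.8660) = (-5.0631 + 4.0000, -5.5595 + -6.9282) = (-1.0631, -12.4877)
End effector: (-1.0631, -12.4877)

Answer: -1.0631 -12.4877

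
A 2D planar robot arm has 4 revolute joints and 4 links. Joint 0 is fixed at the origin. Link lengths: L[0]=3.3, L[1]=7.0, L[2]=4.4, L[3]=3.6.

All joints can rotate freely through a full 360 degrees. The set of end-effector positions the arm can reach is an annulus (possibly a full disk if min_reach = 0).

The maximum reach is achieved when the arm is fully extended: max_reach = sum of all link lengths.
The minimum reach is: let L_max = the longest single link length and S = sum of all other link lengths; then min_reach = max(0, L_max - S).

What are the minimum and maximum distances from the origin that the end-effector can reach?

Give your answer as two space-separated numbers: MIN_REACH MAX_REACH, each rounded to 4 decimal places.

Link lengths: [3.3, 7.0, 4.4, 3.6]
max_reach = 3.3 + 7 + 4.4 + 3.6 = 18.3
L_max = max([3.3, 7.0, 4.4, 3.6]) = 7
S (sum of others) = 18.3 - 7 = 11.3
min_reach = max(0, 7 - 11.3) = max(0, -4.3) = 0

Answer: 0.0000 18.3000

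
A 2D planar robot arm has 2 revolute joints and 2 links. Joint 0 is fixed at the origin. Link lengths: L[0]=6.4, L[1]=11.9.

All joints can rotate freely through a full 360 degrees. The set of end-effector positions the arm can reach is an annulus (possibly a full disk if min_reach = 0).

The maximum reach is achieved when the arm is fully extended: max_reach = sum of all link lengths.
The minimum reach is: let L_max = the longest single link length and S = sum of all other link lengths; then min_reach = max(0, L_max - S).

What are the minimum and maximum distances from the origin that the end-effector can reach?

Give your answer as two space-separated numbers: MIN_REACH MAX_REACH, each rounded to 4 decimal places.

Link lengths: [6.4, 11.9]
max_reach = 6.4 + 11.9 = 18.3
L_max = max([6.4, 11.9]) = 11.9
S (sum of others) = 18.3 - 11.9 = 6.4
min_reach = max(0, 11.9 - 6.4) = max(0, 5.5) = 5.5

Answer: 5.5000 18.3000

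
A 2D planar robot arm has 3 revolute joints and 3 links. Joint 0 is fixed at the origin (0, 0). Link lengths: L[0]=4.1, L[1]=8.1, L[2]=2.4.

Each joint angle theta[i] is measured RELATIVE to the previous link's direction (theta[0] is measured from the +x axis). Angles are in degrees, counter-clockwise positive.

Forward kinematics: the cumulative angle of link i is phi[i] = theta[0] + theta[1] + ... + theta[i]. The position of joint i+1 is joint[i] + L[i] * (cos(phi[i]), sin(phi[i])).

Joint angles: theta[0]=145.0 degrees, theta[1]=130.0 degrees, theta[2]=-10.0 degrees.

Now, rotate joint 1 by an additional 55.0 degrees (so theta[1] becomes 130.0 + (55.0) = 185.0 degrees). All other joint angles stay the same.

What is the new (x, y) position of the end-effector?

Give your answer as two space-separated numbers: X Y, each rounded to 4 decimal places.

joint[0] = (0.0000, 0.0000)  (base)
link 0: phi[0] = 145 = 145 deg
  cos(145 deg) = -0.8192, sin(145 deg) = 0.5736
  joint[1] = (0.0000, 0.0000) + 4.1 * (-0.8192, 0.5736) = (0.0000 + -3.3585, 0.0000 + 2.3517) = (-3.3585, 2.3517)
link 1: phi[1] = 145 + 185 = 330 deg
  cos(330 deg) = 0.8660, sin(330 deg) = -0.5000
  joint[2] = (-3.3585, 2.3517) + 8.1 * (0.8660, -0.5000) = (-3.3585 + 7.0148, 2.3517 + -4.0500) = (3.6563, -1.6983)
link 2: phi[2] = 145 + 185 + -10 = 320 deg
  cos(320 deg) = 0.7660, sin(320 deg) = -0.6428
  joint[3] = (3.6563, -1.6983) + 2.4 * (0.7660, -0.6428) = (3.6563 + 1.8385, -1.6983 + -1.5427) = (5.4948, -3.2410)
End effector: (5.4948, -3.2410)

Answer: 5.4948 -3.2410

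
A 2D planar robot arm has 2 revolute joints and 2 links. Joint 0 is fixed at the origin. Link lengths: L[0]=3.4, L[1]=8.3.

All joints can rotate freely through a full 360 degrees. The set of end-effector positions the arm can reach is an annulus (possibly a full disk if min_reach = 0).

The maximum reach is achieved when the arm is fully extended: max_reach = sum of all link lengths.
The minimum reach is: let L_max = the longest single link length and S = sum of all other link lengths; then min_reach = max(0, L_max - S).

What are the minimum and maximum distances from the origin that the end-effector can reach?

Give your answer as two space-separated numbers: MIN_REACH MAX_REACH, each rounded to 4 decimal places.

Answer: 4.9000 11.7000

Derivation:
Link lengths: [3.4, 8.3]
max_reach = 3.4 + 8.3 = 11.7
L_max = max([3.4, 8.3]) = 8.3
S (sum of others) = 11.7 - 8.3 = 3.4
min_reach = max(0, 8.3 - 3.4) = max(0, 4.9) = 4.9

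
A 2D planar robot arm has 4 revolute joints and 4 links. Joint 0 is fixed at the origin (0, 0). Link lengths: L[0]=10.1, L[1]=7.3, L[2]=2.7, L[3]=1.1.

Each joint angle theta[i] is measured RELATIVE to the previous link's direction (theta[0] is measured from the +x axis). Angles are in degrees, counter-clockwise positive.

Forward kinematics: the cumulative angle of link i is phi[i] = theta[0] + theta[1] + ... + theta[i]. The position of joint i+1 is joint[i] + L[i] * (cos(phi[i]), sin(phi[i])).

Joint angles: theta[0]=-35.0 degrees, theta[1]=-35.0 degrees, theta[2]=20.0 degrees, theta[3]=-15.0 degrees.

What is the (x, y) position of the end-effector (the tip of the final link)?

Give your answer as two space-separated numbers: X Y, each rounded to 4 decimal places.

joint[0] = (0.0000, 0.0000)  (base)
link 0: phi[0] = -35 = -35 deg
  cos(-35 deg) = 0.8192, sin(-35 deg) = -0.5736
  joint[1] = (0.0000, 0.0000) + 10.1 * (0.8192, -0.5736) = (0.0000 + 8.2734, 0.0000 + -5.7931) = (8.2734, -5.7931)
link 1: phi[1] = -35 + -35 = -70 deg
  cos(-70 deg) = 0.3420, sin(-70 deg) = -0.9397
  joint[2] = (8.2734, -5.7931) + 7.3 * (0.3420, -0.9397) = (8.2734 + 2.4967, -5.7931 + -6.8598) = (10.7702, -12.6529)
link 2: phi[2] = -35 + -35 + 20 = -50 deg
  cos(-50 deg) = 0.6428, sin(-50 deg) = -0.7660
  joint[3] = (10.7702, -12.6529) + 2.7 * (0.6428, -0.7660) = (10.7702 + 1.7355, -12.6529 + -2.0683) = (12.5057, -14.7212)
link 3: phi[3] = -35 + -35 + 20 + -15 = -65 deg
  cos(-65 deg) = 0.4226, sin(-65 deg) = -0.9063
  joint[4] = (12.5057, -14.7212) + 1.1 * (0.4226, -0.9063) = (12.5057 + 0.4649, -14.7212 + -0.9969) = (12.9706, -15.7181)
End effector: (12.9706, -15.7181)

Answer: 12.9706 -15.7181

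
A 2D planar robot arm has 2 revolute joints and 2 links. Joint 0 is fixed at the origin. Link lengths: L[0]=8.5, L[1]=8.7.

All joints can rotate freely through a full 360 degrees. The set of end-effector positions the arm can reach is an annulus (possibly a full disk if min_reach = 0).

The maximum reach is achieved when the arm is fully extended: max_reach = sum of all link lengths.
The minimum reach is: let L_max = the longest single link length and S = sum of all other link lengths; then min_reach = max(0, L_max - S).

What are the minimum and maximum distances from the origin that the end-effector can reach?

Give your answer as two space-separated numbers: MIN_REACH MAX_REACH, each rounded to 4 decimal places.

Answer: 0.2000 17.2000

Derivation:
Link lengths: [8.5, 8.7]
max_reach = 8.5 + 8.7 = 17.2
L_max = max([8.5, 8.7]) = 8.7
S (sum of others) = 17.2 - 8.7 = 8.5
min_reach = max(0, 8.7 - 8.5) = max(0, 0.2) = 0.2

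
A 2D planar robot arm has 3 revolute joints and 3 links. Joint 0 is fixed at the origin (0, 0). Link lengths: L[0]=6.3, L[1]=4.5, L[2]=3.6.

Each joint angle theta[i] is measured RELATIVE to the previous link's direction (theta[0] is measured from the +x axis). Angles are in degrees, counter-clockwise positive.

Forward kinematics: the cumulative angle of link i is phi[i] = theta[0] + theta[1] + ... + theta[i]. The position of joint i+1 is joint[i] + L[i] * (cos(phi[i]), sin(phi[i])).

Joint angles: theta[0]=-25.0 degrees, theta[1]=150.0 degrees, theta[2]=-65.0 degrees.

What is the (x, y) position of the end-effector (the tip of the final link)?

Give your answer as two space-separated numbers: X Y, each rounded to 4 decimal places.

joint[0] = (0.0000, 0.0000)  (base)
link 0: phi[0] = -25 = -25 deg
  cos(-25 deg) = 0.9063, sin(-25 deg) = -0.4226
  joint[1] = (0.0000, 0.0000) + 6.3 * (0.9063, -0.4226) = (0.0000 + 5.7097, 0.0000 + -2.6625) = (5.7097, -2.6625)
link 1: phi[1] = -25 + 150 = 125 deg
  cos(125 deg) = -0.5736, sin(125 deg) = 0.8192
  joint[2] = (5.7097, -2.6625) + 4.5 * (-0.5736, 0.8192) = (5.7097 + -2.5811, -2.6625 + 3.6862) = (3.1286, 1.0237)
link 2: phi[2] = -25 + 150 + -65 = 60 deg
  cos(60 deg) = 0.5000, sin(60 deg) = 0.8660
  joint[3] = (3.1286, 1.0237) + 3.6 * (0.5000, 0.8660) = (3.1286 + 1.8000, 1.0237 + 3.1177) = (4.9286, 4.1414)
End effector: (4.9286, 4.1414)

Answer: 4.9286 4.1414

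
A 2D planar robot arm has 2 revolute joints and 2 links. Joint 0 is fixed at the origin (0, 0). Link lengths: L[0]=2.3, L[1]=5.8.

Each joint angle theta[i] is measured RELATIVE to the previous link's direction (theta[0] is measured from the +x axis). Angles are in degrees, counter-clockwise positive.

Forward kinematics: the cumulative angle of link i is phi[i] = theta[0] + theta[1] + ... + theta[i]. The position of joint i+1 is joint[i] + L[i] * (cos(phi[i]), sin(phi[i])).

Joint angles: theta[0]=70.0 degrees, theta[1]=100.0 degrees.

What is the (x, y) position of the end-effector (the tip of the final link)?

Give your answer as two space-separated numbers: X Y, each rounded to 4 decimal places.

Answer: -4.9252 3.1685

Derivation:
joint[0] = (0.0000, 0.0000)  (base)
link 0: phi[0] = 70 = 70 deg
  cos(70 deg) = 0.3420, sin(70 deg) = 0.9397
  joint[1] = (0.0000, 0.0000) + 2.3 * (0.3420, 0.9397) = (0.0000 + 0.7866, 0.0000 + 2.1613) = (0.7866, 2.1613)
link 1: phi[1] = 70 + 100 = 170 deg
  cos(170 deg) = -0.9848, sin(170 deg) = 0.1736
  joint[2] = (0.7866, 2.1613) + 5.8 * (-0.9848, 0.1736) = (0.7866 + -5.7119, 2.1613 + 1.0072) = (-4.9252, 3.1685)
End effector: (-4.9252, 3.1685)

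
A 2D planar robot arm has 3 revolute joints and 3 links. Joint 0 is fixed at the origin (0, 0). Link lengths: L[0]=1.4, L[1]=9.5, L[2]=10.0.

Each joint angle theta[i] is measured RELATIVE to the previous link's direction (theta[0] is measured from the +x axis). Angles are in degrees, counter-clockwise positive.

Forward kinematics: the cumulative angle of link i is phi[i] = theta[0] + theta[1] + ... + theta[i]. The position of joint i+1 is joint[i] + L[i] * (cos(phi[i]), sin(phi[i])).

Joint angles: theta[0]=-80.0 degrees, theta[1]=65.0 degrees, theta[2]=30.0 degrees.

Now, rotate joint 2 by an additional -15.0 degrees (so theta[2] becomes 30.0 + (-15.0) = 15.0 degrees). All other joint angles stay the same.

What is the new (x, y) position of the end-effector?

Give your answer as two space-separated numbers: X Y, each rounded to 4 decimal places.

Answer: 19.4194 -3.8375

Derivation:
joint[0] = (0.0000, 0.0000)  (base)
link 0: phi[0] = -80 = -80 deg
  cos(-80 deg) = 0.1736, sin(-80 deg) = -0.9848
  joint[1] = (0.0000, 0.0000) + 1.4 * (0.1736, -0.9848) = (0.0000 + 0.2431, 0.0000 + -1.3787) = (0.2431, -1.3787)
link 1: phi[1] = -80 + 65 = -15 deg
  cos(-15 deg) = 0.9659, sin(-15 deg) = -0.2588
  joint[2] = (0.2431, -1.3787) + 9.5 * (0.9659, -0.2588) = (0.2431 + 9.1763, -1.3787 + -2.4588) = (9.4194, -3.8375)
link 2: phi[2] = -80 + 65 + 15 = 0 deg
  cos(0 deg) = 1.0000, sin(0 deg) = 0.0000
  joint[3] = (9.4194, -3.8375) + 10 * (1.0000, 0.0000) = (9.4194 + 10.0000, -3.8375 + 0.0000) = (19.4194, -3.8375)
End effector: (19.4194, -3.8375)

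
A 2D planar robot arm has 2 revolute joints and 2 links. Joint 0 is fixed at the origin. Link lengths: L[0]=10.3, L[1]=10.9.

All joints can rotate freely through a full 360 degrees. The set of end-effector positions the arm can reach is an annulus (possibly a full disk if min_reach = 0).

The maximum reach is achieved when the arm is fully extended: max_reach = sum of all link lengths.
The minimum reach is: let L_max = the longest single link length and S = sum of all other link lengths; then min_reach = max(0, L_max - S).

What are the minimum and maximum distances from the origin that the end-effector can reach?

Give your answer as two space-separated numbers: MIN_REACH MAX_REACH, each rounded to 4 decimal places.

Link lengths: [10.3, 10.9]
max_reach = 10.3 + 10.9 = 21.2
L_max = max([10.3, 10.9]) = 10.9
S (sum of others) = 21.2 - 10.9 = 10.3
min_reach = max(0, 10.9 - 10.3) = max(0, 0.6) = 0.6

Answer: 0.6000 21.2000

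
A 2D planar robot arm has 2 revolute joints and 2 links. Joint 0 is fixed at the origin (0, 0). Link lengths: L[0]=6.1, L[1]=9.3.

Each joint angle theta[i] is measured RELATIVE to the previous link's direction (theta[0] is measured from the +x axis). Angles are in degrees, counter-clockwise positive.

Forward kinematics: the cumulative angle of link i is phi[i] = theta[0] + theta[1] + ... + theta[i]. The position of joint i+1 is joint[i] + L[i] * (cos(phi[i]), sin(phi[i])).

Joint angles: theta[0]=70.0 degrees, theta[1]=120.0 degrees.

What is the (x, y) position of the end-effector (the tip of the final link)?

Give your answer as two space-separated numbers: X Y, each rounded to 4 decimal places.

Answer: -7.0724 4.1172

Derivation:
joint[0] = (0.0000, 0.0000)  (base)
link 0: phi[0] = 70 = 70 deg
  cos(70 deg) = 0.3420, sin(70 deg) = 0.9397
  joint[1] = (0.0000, 0.0000) + 6.1 * (0.3420, 0.9397) = (0.0000 + 2.0863, 0.0000 + 5.7321) = (2.0863, 5.7321)
link 1: phi[1] = 70 + 120 = 190 deg
  cos(190 deg) = -0.9848, sin(190 deg) = -0.1736
  joint[2] = (2.0863, 5.7321) + 9.3 * (-0.9848, -0.1736) = (2.0863 + -9.1587, 5.7321 + -1.6149) = (-7.0724, 4.1172)
End effector: (-7.0724, 4.1172)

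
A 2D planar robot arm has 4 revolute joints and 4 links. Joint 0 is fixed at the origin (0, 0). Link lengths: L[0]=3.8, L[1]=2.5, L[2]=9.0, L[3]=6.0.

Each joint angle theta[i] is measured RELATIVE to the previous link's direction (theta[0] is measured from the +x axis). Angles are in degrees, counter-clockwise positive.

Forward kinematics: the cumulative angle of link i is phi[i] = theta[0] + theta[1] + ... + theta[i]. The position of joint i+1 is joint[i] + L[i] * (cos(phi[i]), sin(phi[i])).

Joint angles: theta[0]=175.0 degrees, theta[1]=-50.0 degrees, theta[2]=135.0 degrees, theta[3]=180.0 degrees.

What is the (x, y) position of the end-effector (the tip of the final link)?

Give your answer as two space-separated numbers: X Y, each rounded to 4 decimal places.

Answer: -5.7404 -0.5754

Derivation:
joint[0] = (0.0000, 0.0000)  (base)
link 0: phi[0] = 175 = 175 deg
  cos(175 deg) = -0.9962, sin(175 deg) = 0.0872
  joint[1] = (0.0000, 0.0000) + 3.8 * (-0.9962, 0.0872) = (0.0000 + -3.7855, 0.0000 + 0.3312) = (-3.7855, 0.3312)
link 1: phi[1] = 175 + -50 = 125 deg
  cos(125 deg) = -0.5736, sin(125 deg) = 0.8192
  joint[2] = (-3.7855, 0.3312) + 2.5 * (-0.5736, 0.8192) = (-3.7855 + -1.4339, 0.3312 + 2.0479) = (-5.2195, 2.3791)
link 2: phi[2] = 175 + -50 + 135 = 260 deg
  cos(260 deg) = -0.1736, sin(260 deg) = -0.9848
  joint[3] = (-5.2195, 2.3791) + 9 * (-0.1736, -0.9848) = (-5.2195 + -1.5628, 2.3791 + -8.8633) = (-6.7823, -6.4842)
link 3: phi[3] = 175 + -50 + 135 + 180 = 440 deg
  cos(440 deg) = 0.1736, sin(440 deg) = 0.9848
  joint[4] = (-6.7823, -6.4842) + 6 * (0.1736, 0.9848) = (-6.7823 + 1.0419, -6.4842 + 5.9088) = (-5.7404, -0.5754)
End effector: (-5.7404, -0.5754)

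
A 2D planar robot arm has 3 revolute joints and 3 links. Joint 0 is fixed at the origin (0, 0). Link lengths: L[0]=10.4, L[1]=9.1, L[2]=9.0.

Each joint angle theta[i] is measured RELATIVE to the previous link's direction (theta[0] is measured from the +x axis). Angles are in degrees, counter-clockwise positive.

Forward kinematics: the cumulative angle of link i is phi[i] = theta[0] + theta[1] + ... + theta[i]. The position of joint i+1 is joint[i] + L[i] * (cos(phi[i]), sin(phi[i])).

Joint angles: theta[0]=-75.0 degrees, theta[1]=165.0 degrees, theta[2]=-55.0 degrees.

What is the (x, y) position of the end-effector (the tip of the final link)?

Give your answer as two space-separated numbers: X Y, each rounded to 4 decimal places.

Answer: 10.0641 4.2166

Derivation:
joint[0] = (0.0000, 0.0000)  (base)
link 0: phi[0] = -75 = -75 deg
  cos(-75 deg) = 0.2588, sin(-75 deg) = -0.9659
  joint[1] = (0.0000, 0.0000) + 10.4 * (0.2588, -0.9659) = (0.0000 + 2.6917, 0.0000 + -10.0456) = (2.6917, -10.0456)
link 1: phi[1] = -75 + 165 = 90 deg
  cos(90 deg) = 0.0000, sin(90 deg) = 1.0000
  joint[2] = (2.6917, -10.0456) + 9.1 * (0.0000, 1.0000) = (2.6917 + 0.0000, -10.0456 + 9.1000) = (2.6917, -0.9456)
link 2: phi[2] = -75 + 165 + -55 = 35 deg
  cos(35 deg) = 0.8192, sin(35 deg) = 0.5736
  joint[3] = (2.6917, -0.9456) + 9 * (0.8192, 0.5736) = (2.6917 + 7.3724, -0.9456 + 5.1622) = (10.0641, 4.2166)
End effector: (10.0641, 4.2166)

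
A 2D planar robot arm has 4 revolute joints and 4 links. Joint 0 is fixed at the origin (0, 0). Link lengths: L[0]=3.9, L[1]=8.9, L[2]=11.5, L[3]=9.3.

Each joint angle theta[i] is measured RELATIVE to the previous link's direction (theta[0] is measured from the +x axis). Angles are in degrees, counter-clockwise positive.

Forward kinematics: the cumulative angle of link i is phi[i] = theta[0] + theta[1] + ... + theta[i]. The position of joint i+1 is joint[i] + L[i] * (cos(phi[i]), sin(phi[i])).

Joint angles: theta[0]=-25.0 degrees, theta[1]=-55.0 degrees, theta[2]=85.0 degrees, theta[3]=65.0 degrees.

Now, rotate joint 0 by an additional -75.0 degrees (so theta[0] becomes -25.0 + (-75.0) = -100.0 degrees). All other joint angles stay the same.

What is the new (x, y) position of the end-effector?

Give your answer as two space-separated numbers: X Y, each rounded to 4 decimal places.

Answer: 4.4545 -19.2191

Derivation:
joint[0] = (0.0000, 0.0000)  (base)
link 0: phi[0] = -100 = -100 deg
  cos(-100 deg) = -0.1736, sin(-100 deg) = -0.9848
  joint[1] = (0.0000, 0.0000) + 3.9 * (-0.1736, -0.9848) = (0.0000 + -0.6772, 0.0000 + -3.8408) = (-0.6772, -3.8408)
link 1: phi[1] = -100 + -55 = -155 deg
  cos(-155 deg) = -0.9063, sin(-155 deg) = -0.4226
  joint[2] = (-0.6772, -3.8408) + 8.9 * (-0.9063, -0.4226) = (-0.6772 + -8.0661, -3.8408 + -3.7613) = (-8.7434, -7.6021)
link 2: phi[2] = -100 + -55 + 85 = -70 deg
  cos(-70 deg) = 0.3420, sin(-70 deg) = -0.9397
  joint[3] = (-8.7434, -7.6021) + 11.5 * (0.3420, -0.9397) = (-8.7434 + 3.9332, -7.6021 + -10.8065) = (-4.8101, -18.4085)
link 3: phi[3] = -100 + -55 + 85 + 65 = -5 deg
  cos(-5 deg) = 0.9962, sin(-5 deg) = -0.0872
  joint[4] = (-4.8101, -18.4085) + 9.3 * (0.9962, -0.0872) = (-4.8101 + 9.2646, -18.4085 + -0.8105) = (4.4545, -19.2191)
End effector: (4.4545, -19.2191)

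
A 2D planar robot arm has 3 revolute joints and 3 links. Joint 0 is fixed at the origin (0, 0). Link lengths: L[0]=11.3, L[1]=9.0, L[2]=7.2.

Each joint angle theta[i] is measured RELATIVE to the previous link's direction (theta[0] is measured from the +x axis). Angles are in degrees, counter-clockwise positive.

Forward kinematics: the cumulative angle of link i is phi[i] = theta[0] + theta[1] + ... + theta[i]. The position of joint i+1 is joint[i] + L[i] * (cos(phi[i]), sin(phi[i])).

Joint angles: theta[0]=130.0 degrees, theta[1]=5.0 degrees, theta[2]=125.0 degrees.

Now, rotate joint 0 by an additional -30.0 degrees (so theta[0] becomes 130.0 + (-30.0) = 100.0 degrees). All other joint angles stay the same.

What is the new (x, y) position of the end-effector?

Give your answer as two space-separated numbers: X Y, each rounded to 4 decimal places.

Answer: -8.9197 14.3061

Derivation:
joint[0] = (0.0000, 0.0000)  (base)
link 0: phi[0] = 100 = 100 deg
  cos(100 deg) = -0.1736, sin(100 deg) = 0.9848
  joint[1] = (0.0000, 0.0000) + 11.3 * (-0.1736, 0.9848) = (0.0000 + -1.9622, 0.0000 + 11.1283) = (-1.9622, 11.1283)
link 1: phi[1] = 100 + 5 = 105 deg
  cos(105 deg) = -0.2588, sin(105 deg) = 0.9659
  joint[2] = (-1.9622, 11.1283) + 9 * (-0.2588, 0.9659) = (-1.9622 + -2.3294, 11.1283 + 8.6933) = (-4.2916, 19.8217)
link 2: phi[2] = 100 + 5 + 125 = 230 deg
  cos(230 deg) = -0.6428, sin(230 deg) = -0.7660
  joint[3] = (-4.2916, 19.8217) + 7.2 * (-0.6428, -0.7660) = (-4.2916 + -4.6281, 19.8217 + -5.5155) = (-8.9197, 14.3061)
End effector: (-8.9197, 14.3061)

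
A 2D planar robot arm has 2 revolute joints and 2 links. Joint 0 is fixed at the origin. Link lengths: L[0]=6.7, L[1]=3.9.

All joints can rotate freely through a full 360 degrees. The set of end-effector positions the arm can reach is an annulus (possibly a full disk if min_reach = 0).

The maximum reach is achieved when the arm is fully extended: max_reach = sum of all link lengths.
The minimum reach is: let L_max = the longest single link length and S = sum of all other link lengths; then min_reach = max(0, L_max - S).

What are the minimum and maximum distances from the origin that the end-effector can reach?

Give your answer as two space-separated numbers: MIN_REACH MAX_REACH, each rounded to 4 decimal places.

Answer: 2.8000 10.6000

Derivation:
Link lengths: [6.7, 3.9]
max_reach = 6.7 + 3.9 = 10.6
L_max = max([6.7, 3.9]) = 6.7
S (sum of others) = 10.6 - 6.7 = 3.9
min_reach = max(0, 6.7 - 3.9) = max(0, 2.8) = 2.8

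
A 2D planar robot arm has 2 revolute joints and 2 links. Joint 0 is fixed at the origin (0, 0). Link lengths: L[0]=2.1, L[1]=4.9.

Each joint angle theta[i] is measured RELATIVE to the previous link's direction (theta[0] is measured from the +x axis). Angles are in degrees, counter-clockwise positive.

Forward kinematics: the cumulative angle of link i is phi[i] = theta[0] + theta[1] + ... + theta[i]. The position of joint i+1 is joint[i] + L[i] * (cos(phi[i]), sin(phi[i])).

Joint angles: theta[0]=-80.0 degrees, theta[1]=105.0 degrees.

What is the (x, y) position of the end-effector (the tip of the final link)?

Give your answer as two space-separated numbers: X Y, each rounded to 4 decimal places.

Answer: 4.8056 0.0027

Derivation:
joint[0] = (0.0000, 0.0000)  (base)
link 0: phi[0] = -80 = -80 deg
  cos(-80 deg) = 0.1736, sin(-80 deg) = -0.9848
  joint[1] = (0.0000, 0.0000) + 2.1 * (0.1736, -0.9848) = (0.0000 + 0.3647, 0.0000 + -2.0681) = (0.3647, -2.0681)
link 1: phi[1] = -80 + 105 = 25 deg
  cos(25 deg) = 0.9063, sin(25 deg) = 0.4226
  joint[2] = (0.3647, -2.0681) + 4.9 * (0.9063, 0.4226) = (0.3647 + 4.4409, -2.0681 + 2.0708) = (4.8056, 0.0027)
End effector: (4.8056, 0.0027)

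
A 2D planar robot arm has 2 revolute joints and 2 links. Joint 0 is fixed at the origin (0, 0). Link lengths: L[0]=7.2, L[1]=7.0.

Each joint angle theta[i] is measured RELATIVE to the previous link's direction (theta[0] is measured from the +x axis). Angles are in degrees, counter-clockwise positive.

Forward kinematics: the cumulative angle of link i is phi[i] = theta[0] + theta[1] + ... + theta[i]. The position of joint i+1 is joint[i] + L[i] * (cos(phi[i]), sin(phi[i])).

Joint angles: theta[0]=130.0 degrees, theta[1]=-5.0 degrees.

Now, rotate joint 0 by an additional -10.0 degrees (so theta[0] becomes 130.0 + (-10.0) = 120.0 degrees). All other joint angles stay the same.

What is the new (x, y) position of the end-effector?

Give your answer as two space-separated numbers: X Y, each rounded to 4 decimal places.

joint[0] = (0.0000, 0.0000)  (base)
link 0: phi[0] = 120 = 120 deg
  cos(120 deg) = -0.5000, sin(120 deg) = 0.8660
  joint[1] = (0.0000, 0.0000) + 7.2 * (-0.5000, 0.8660) = (0.0000 + -3.6000, 0.0000 + 6.2354) = (-3.6000, 6.2354)
link 1: phi[1] = 120 + -5 = 115 deg
  cos(115 deg) = -0.4226, sin(115 deg) = 0.9063
  joint[2] = (-3.6000, 6.2354) + 7 * (-0.4226, 0.9063) = (-3.6000 + -2.9583, 6.2354 + 6.3442) = (-6.5583, 12.5795)
End effector: (-6.5583, 12.5795)

Answer: -6.5583 12.5795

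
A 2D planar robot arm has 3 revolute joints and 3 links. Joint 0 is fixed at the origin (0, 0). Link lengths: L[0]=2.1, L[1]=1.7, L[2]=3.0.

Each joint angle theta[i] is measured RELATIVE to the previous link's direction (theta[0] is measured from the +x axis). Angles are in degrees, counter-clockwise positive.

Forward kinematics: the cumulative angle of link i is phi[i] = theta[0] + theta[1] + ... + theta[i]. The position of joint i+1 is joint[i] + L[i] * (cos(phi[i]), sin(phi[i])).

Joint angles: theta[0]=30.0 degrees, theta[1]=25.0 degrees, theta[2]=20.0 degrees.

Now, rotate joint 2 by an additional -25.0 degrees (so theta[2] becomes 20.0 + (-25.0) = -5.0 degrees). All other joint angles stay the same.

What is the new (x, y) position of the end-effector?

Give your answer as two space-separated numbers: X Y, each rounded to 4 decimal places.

Answer: 4.7221 4.7407

Derivation:
joint[0] = (0.0000, 0.0000)  (base)
link 0: phi[0] = 30 = 30 deg
  cos(30 deg) = 0.8660, sin(30 deg) = 0.5000
  joint[1] = (0.0000, 0.0000) + 2.1 * (0.8660, 0.5000) = (0.0000 + 1.8187, 0.0000 + 1.0500) = (1.8187, 1.0500)
link 1: phi[1] = 30 + 25 = 55 deg
  cos(55 deg) = 0.5736, sin(55 deg) = 0.8192
  joint[2] = (1.8187, 1.0500) + 1.7 * (0.5736, 0.8192) = (1.8187 + 0.9751, 1.0500 + 1.3926) = (2.7937, 2.4426)
link 2: phi[2] = 30 + 25 + -5 = 50 deg
  cos(50 deg) = 0.6428, sin(50 deg) = 0.7660
  joint[3] = (2.7937, 2.4426) + 3 * (0.6428, 0.7660) = (2.7937 + 1.9284, 2.4426 + 2.2981) = (4.7221, 4.7407)
End effector: (4.7221, 4.7407)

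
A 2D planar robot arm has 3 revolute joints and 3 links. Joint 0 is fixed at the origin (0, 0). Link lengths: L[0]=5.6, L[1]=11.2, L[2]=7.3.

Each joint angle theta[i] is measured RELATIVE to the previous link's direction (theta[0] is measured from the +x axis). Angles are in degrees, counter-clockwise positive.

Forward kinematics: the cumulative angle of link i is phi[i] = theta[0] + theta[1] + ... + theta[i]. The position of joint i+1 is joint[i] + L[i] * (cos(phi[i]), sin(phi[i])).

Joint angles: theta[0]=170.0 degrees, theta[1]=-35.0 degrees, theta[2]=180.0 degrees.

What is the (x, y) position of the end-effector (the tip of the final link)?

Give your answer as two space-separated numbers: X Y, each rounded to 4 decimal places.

joint[0] = (0.0000, 0.0000)  (base)
link 0: phi[0] = 170 = 170 deg
  cos(170 deg) = -0.9848, sin(170 deg) = 0.1736
  joint[1] = (0.0000, 0.0000) + 5.6 * (-0.9848, 0.1736) = (0.0000 + -5.5149, 0.0000 + 0.9724) = (-5.5149, 0.9724)
link 1: phi[1] = 170 + -35 = 135 deg
  cos(135 deg) = -0.7071, sin(135 deg) = 0.7071
  joint[2] = (-5.5149, 0.9724) + 11.2 * (-0.7071, 0.7071) = (-5.5149 + -7.9196, 0.9724 + 7.9196) = (-13.4345, 8.8920)
link 2: phi[2] = 170 + -35 + 180 = 315 deg
  cos(315 deg) = 0.7071, sin(315 deg) = -0.7071
  joint[3] = (-13.4345, 8.8920) + 7.3 * (0.7071, -0.7071) = (-13.4345 + 5.1619, 8.8920 + -5.1619) = (-8.2726, 3.7301)
End effector: (-8.2726, 3.7301)

Answer: -8.2726 3.7301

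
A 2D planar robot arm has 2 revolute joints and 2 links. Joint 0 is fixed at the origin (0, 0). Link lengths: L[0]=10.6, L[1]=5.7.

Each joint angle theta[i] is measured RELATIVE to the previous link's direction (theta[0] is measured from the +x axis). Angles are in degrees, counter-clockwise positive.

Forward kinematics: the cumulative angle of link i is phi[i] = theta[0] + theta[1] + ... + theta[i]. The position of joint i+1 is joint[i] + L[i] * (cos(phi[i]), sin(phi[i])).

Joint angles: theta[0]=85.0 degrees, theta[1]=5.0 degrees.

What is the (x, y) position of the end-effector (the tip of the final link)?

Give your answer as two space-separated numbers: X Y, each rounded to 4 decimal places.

Answer: 0.9239 16.2597

Derivation:
joint[0] = (0.0000, 0.0000)  (base)
link 0: phi[0] = 85 = 85 deg
  cos(85 deg) = 0.0872, sin(85 deg) = 0.9962
  joint[1] = (0.0000, 0.0000) + 10.6 * (0.0872, 0.9962) = (0.0000 + 0.9239, 0.0000 + 10.5597) = (0.9239, 10.5597)
link 1: phi[1] = 85 + 5 = 90 deg
  cos(90 deg) = 0.0000, sin(90 deg) = 1.0000
  joint[2] = (0.9239, 10.5597) + 5.7 * (0.0000, 1.0000) = (0.9239 + 0.0000, 10.5597 + 5.7000) = (0.9239, 16.2597)
End effector: (0.9239, 16.2597)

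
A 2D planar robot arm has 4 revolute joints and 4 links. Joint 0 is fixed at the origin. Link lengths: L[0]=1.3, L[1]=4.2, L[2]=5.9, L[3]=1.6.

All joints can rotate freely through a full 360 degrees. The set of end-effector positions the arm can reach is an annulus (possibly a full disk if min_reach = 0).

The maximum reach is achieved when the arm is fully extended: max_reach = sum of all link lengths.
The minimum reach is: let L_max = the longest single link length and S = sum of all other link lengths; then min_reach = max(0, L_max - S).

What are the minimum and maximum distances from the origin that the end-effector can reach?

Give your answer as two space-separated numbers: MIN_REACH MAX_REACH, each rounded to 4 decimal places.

Link lengths: [1.3, 4.2, 5.9, 1.6]
max_reach = 1.3 + 4.2 + 5.9 + 1.6 = 13
L_max = max([1.3, 4.2, 5.9, 1.6]) = 5.9
S (sum of others) = 13 - 5.9 = 7.1
min_reach = max(0, 5.9 - 7.1) = max(0, -1.2) = 0

Answer: 0.0000 13.0000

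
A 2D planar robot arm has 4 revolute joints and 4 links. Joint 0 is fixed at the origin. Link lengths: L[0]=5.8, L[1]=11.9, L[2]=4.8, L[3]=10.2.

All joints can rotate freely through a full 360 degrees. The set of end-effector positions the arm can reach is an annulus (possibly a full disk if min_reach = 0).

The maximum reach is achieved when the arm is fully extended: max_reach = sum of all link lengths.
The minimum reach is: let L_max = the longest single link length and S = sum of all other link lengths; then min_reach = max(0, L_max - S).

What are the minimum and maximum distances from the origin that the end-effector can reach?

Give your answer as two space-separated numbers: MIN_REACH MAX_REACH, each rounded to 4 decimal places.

Answer: 0.0000 32.7000

Derivation:
Link lengths: [5.8, 11.9, 4.8, 10.2]
max_reach = 5.8 + 11.9 + 4.8 + 10.2 = 32.7
L_max = max([5.8, 11.9, 4.8, 10.2]) = 11.9
S (sum of others) = 32.7 - 11.9 = 20.8
min_reach = max(0, 11.9 - 20.8) = max(0, -8.9) = 0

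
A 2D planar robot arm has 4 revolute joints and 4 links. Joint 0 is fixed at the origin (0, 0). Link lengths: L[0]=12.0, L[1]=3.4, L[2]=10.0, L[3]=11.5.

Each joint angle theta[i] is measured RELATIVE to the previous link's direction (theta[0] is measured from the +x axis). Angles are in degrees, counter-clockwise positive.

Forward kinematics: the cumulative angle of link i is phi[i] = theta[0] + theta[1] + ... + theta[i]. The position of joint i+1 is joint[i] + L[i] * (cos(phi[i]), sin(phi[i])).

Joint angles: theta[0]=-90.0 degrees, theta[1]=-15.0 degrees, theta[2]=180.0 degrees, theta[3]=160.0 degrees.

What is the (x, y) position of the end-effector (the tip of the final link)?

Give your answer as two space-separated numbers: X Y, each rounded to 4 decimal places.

joint[0] = (0.0000, 0.0000)  (base)
link 0: phi[0] = -90 = -90 deg
  cos(-90 deg) = 0.0000, sin(-90 deg) = -1.0000
  joint[1] = (0.0000, 0.0000) + 12 * (0.0000, -1.0000) = (0.0000 + 0.0000, 0.0000 + -12.0000) = (0.0000, -12.0000)
link 1: phi[1] = -90 + -15 = -105 deg
  cos(-105 deg) = -0.2588, sin(-105 deg) = -0.9659
  joint[2] = (0.0000, -12.0000) + 3.4 * (-0.2588, -0.9659) = (0.0000 + -0.8800, -12.0000 + -3.2841) = (-0.8800, -15.2841)
link 2: phi[2] = -90 + -15 + 180 = 75 deg
  cos(75 deg) = 0.2588, sin(75 deg) = 0.9659
  joint[3] = (-0.8800, -15.2841) + 10 * (0.2588, 0.9659) = (-0.8800 + 2.5882, -15.2841 + 9.6593) = (1.7082, -5.6249)
link 3: phi[3] = -90 + -15 + 180 + 160 = 235 deg
  cos(235 deg) = -0.5736, sin(235 deg) = -0.8192
  joint[4] = (1.7082, -5.6249) + 11.5 * (-0.5736, -0.8192) = (1.7082 + -6.5961, -5.6249 + -9.4202) = (-4.8879, -15.0451)
End effector: (-4.8879, -15.0451)

Answer: -4.8879 -15.0451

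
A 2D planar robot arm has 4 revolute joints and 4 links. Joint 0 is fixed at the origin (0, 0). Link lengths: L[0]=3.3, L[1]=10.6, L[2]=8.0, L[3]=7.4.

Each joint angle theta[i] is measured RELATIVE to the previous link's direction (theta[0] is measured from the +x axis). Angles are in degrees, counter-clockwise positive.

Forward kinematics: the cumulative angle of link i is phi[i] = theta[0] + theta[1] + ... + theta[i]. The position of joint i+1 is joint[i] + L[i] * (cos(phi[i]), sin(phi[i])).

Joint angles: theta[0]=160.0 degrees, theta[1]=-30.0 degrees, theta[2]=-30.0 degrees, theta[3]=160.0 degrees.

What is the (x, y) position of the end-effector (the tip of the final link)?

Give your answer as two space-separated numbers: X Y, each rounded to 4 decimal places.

joint[0] = (0.0000, 0.0000)  (base)
link 0: phi[0] = 160 = 160 deg
  cos(160 deg) = -0.9397, sin(160 deg) = 0.3420
  joint[1] = (0.0000, 0.0000) + 3.3 * (-0.9397, 0.3420) = (0.0000 + -3.1010, 0.0000 + 1.1287) = (-3.1010, 1.1287)
link 1: phi[1] = 160 + -30 = 130 deg
  cos(130 deg) = -0.6428, sin(130 deg) = 0.7660
  joint[2] = (-3.1010, 1.1287) + 10.6 * (-0.6428, 0.7660) = (-3.1010 + -6.8135, 1.1287 + 8.1201) = (-9.9145, 9.2487)
link 2: phi[2] = 160 + -30 + -30 = 100 deg
  cos(100 deg) = -0.1736, sin(100 deg) = 0.9848
  joint[3] = (-9.9145, 9.2487) + 8 * (-0.1736, 0.9848) = (-9.9145 + -1.3892, 9.2487 + 7.8785) = (-11.3037, 17.1272)
link 3: phi[3] = 160 + -30 + -30 + 160 = 260 deg
  cos(260 deg) = -0.1736, sin(260 deg) = -0.9848
  joint[4] = (-11.3037, 17.1272) + 7.4 * (-0.1736, -0.9848) = (-11.3037 + -1.2850, 17.1272 + -7.2876) = (-12.5887, 9.8396)
End effector: (-12.5887, 9.8396)

Answer: -12.5887 9.8396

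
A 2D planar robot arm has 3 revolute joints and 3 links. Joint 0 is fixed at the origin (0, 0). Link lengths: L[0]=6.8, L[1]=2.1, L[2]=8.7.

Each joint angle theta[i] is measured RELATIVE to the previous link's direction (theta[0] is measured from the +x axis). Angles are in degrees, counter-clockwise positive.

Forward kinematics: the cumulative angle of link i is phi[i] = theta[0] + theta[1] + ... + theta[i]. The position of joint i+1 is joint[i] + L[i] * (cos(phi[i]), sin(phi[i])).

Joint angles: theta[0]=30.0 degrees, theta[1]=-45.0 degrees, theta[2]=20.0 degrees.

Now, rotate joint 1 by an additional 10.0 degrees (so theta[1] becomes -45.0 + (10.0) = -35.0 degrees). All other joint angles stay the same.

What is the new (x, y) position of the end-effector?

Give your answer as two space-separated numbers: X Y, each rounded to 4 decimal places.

Answer: 16.3845 5.4687

Derivation:
joint[0] = (0.0000, 0.0000)  (base)
link 0: phi[0] = 30 = 30 deg
  cos(30 deg) = 0.8660, sin(30 deg) = 0.5000
  joint[1] = (0.0000, 0.0000) + 6.8 * (0.8660, 0.5000) = (0.0000 + 5.8890, 0.0000 + 3.4000) = (5.8890, 3.4000)
link 1: phi[1] = 30 + -35 = -5 deg
  cos(-5 deg) = 0.9962, sin(-5 deg) = -0.0872
  joint[2] = (5.8890, 3.4000) + 2.1 * (0.9962, -0.0872) = (5.8890 + 2.0920, 3.4000 + -0.1830) = (7.9810, 3.2170)
link 2: phi[2] = 30 + -35 + 20 = 15 deg
  cos(15 deg) = 0.9659, sin(15 deg) = 0.2588
  joint[3] = (7.9810, 3.2170) + 8.7 * (0.9659, 0.2588) = (7.9810 + 8.4036, 3.2170 + 2.2517) = (16.3845, 5.4687)
End effector: (16.3845, 5.4687)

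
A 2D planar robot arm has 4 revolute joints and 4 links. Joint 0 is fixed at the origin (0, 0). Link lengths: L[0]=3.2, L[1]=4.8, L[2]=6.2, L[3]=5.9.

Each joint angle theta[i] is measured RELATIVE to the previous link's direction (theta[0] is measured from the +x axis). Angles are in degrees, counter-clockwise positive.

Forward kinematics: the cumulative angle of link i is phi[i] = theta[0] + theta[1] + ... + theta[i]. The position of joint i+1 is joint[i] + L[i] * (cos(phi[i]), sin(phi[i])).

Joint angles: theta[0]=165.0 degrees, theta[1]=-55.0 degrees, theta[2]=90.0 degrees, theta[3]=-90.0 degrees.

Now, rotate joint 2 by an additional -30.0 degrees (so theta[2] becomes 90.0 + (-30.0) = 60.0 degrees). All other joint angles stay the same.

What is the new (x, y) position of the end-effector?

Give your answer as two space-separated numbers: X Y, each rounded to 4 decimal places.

Answer: -9.8139 12.2257

Derivation:
joint[0] = (0.0000, 0.0000)  (base)
link 0: phi[0] = 165 = 165 deg
  cos(165 deg) = -0.9659, sin(165 deg) = 0.2588
  joint[1] = (0.0000, 0.0000) + 3.2 * (-0.9659, 0.2588) = (0.0000 + -3.0910, 0.0000 + 0.8282) = (-3.0910, 0.8282)
link 1: phi[1] = 165 + -55 = 110 deg
  cos(110 deg) = -0.3420, sin(110 deg) = 0.9397
  joint[2] = (-3.0910, 0.8282) + 4.8 * (-0.3420, 0.9397) = (-3.0910 + -1.6417, 0.8282 + 4.5105) = (-4.7327, 5.3387)
link 2: phi[2] = 165 + -55 + 60 = 170 deg
  cos(170 deg) = -0.9848, sin(170 deg) = 0.1736
  joint[3] = (-4.7327, 5.3387) + 6.2 * (-0.9848, 0.1736) = (-4.7327 + -6.1058, 5.3387 + 1.0766) = (-10.8385, 6.4154)
link 3: phi[3] = 165 + -55 + 60 + -90 = 80 deg
  cos(80 deg) = 0.1736, sin(80 deg) = 0.9848
  joint[4] = (-10.8385, 6.4154) + 5.9 * (0.1736, 0.9848) = (-10.8385 + 1.0245, 6.4154 + 5.8104) = (-9.8139, 12.2257)
End effector: (-9.8139, 12.2257)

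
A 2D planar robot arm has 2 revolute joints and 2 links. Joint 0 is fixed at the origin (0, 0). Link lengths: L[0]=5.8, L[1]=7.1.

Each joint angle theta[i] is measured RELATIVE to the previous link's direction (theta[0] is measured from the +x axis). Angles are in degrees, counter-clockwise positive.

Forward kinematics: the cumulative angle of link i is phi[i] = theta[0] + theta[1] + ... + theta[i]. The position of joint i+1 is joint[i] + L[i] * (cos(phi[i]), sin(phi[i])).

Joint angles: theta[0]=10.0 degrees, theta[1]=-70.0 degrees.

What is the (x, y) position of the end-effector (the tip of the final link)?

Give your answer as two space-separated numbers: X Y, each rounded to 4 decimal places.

joint[0] = (0.0000, 0.0000)  (base)
link 0: phi[0] = 10 = 10 deg
  cos(10 deg) = 0.9848, sin(10 deg) = 0.1736
  joint[1] = (0.0000, 0.0000) + 5.8 * (0.9848, 0.1736) = (0.0000 + 5.7119, 0.0000 + 1.0072) = (5.7119, 1.0072)
link 1: phi[1] = 10 + -70 = -60 deg
  cos(-60 deg) = 0.5000, sin(-60 deg) = -0.8660
  joint[2] = (5.7119, 1.0072) + 7.1 * (0.5000, -0.8660) = (5.7119 + 3.5500, 1.0072 + -6.1488) = (9.2619, -5.1416)
End effector: (9.2619, -5.1416)

Answer: 9.2619 -5.1416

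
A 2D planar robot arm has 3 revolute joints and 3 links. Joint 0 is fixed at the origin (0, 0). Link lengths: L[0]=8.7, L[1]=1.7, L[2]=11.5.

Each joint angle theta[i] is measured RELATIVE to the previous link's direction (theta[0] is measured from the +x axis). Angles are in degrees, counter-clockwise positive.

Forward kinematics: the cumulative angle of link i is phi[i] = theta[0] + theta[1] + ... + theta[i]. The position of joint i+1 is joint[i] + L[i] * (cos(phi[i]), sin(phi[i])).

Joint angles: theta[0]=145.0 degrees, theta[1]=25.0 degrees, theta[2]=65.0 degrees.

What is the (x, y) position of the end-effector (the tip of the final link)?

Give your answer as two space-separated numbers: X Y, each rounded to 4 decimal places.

joint[0] = (0.0000, 0.0000)  (base)
link 0: phi[0] = 145 = 145 deg
  cos(145 deg) = -0.8192, sin(145 deg) = 0.5736
  joint[1] = (0.0000, 0.0000) + 8.7 * (-0.8192, 0.5736) = (0.0000 + -7.1266, 0.0000 + 4.9901) = (-7.1266, 4.9901)
link 1: phi[1] = 145 + 25 = 170 deg
  cos(170 deg) = -0.9848, sin(170 deg) = 0.1736
  joint[2] = (-7.1266, 4.9901) + 1.7 * (-0.9848, 0.1736) = (-7.1266 + -1.6742, 4.9901 + 0.2952) = (-8.8008, 5.2853)
link 2: phi[2] = 145 + 25 + 65 = 235 deg
  cos(235 deg) = -0.5736, sin(235 deg) = -0.8192
  joint[3] = (-8.8008, 5.2853) + 11.5 * (-0.5736, -0.8192) = (-8.8008 + -6.5961, 5.2853 + -9.4202) = (-15.3969, -4.1349)
End effector: (-15.3969, -4.1349)

Answer: -15.3969 -4.1349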